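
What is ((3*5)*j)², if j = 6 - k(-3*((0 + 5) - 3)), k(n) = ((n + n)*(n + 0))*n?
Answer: 43164900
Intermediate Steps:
k(n) = 2*n³ (k(n) = ((2*n)*n)*n = (2*n²)*n = 2*n³)
j = 438 (j = 6 - 2*(-3*((0 + 5) - 3))³ = 6 - 2*(-3*(5 - 3))³ = 6 - 2*(-3*2)³ = 6 - 2*(-6)³ = 6 - 2*(-216) = 6 - 1*(-432) = 6 + 432 = 438)
((3*5)*j)² = ((3*5)*438)² = (15*438)² = 6570² = 43164900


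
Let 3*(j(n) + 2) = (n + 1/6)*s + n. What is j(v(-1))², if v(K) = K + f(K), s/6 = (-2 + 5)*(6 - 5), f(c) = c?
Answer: 1681/9 ≈ 186.78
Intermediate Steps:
s = 18 (s = 6*((-2 + 5)*(6 - 5)) = 6*(3*1) = 6*3 = 18)
v(K) = 2*K (v(K) = K + K = 2*K)
j(n) = -1 + 19*n/3 (j(n) = -2 + ((n + 1/6)*18 + n)/3 = -2 + ((n + ⅙)*18 + n)/3 = -2 + ((⅙ + n)*18 + n)/3 = -2 + ((3 + 18*n) + n)/3 = -2 + (3 + 19*n)/3 = -2 + (1 + 19*n/3) = -1 + 19*n/3)
j(v(-1))² = (-1 + 19*(2*(-1))/3)² = (-1 + (19/3)*(-2))² = (-1 - 38/3)² = (-41/3)² = 1681/9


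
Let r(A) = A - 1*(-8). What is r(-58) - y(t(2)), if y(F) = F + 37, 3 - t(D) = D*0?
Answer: -90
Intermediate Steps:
r(A) = 8 + A (r(A) = A + 8 = 8 + A)
t(D) = 3 (t(D) = 3 - D*0 = 3 - 1*0 = 3 + 0 = 3)
y(F) = 37 + F
r(-58) - y(t(2)) = (8 - 58) - (37 + 3) = -50 - 1*40 = -50 - 40 = -90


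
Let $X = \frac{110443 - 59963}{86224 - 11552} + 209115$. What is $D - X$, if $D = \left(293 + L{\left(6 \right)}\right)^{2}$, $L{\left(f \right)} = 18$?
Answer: $- \frac{524545953}{4667} \approx -1.1239 \cdot 10^{5}$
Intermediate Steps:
$D = 96721$ ($D = \left(293 + 18\right)^{2} = 311^{2} = 96721$)
$X = \frac{975942860}{4667}$ ($X = \frac{50480}{74672} + 209115 = 50480 \cdot \frac{1}{74672} + 209115 = \frac{3155}{4667} + 209115 = \frac{975942860}{4667} \approx 2.0912 \cdot 10^{5}$)
$D - X = 96721 - \frac{975942860}{4667} = - \frac{524545953}{4667}$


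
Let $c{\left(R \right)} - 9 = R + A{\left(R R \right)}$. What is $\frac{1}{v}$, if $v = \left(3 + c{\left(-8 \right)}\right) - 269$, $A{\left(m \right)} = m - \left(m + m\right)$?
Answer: $- \frac{1}{329} \approx -0.0030395$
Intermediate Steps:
$A{\left(m \right)} = - m$ ($A{\left(m \right)} = m - 2 m = - m$)
$c{\left(R \right)} = 9 + R - R^{2}$ ($c{\left(R \right)} = 9 + \left(R - R R\right) = 9 - \left(R^{2} - R\right) = 9 + R - R^{2}$)
$v = -329$ ($v = \left(3 - 63\right) - 269 = -60 - 269 = -329$)
$\frac{1}{v} = \frac{1}{-329} = - \frac{1}{329}$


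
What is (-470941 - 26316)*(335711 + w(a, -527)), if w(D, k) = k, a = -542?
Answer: -166672590288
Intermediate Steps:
(-470941 - 26316)*(335711 + w(a, -527)) = (-470941 - 26316)*(335711 - 527) = -497257*335184 = -166672590288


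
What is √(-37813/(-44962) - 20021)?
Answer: I*√40472381942218/44962 ≈ 141.49*I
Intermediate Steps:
√(-37813/(-44962) - 20021) = √(-37813*(-1/44962) - 20021) = √(37813/44962 - 20021) = √(-900146389/44962) = I*√40472381942218/44962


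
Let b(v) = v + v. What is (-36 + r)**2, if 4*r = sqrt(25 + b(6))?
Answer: (144 - sqrt(37))**2/16 ≈ 1188.8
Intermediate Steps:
b(v) = 2*v
r = sqrt(37)/4 (r = sqrt(25 + 2*6)/4 = sqrt(25 + 12)/4 = sqrt(37)/4 ≈ 1.5207)
(-36 + r)**2 = (-36 + sqrt(37)/4)**2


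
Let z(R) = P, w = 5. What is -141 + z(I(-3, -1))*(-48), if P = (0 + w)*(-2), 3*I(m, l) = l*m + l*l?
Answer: 339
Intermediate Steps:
I(m, l) = l²/3 + l*m/3 (I(m, l) = (l*m + l*l)/3 = (l*m + l²)/3 = (l² + l*m)/3 = l²/3 + l*m/3)
P = -10 (P = (0 + 5)*(-2) = 5*(-2) = -10)
z(R) = -10
-141 + z(I(-3, -1))*(-48) = -141 - 10*(-48) = -141 + 480 = 339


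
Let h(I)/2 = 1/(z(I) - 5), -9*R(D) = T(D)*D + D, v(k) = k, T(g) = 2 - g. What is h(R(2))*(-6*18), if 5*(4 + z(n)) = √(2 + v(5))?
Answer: 24300/1009 + 540*√7/1009 ≈ 25.499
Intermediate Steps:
R(D) = -D/9 - D*(2 - D)/9 (R(D) = -((2 - D)*D + D)/9 = -(D*(2 - D) + D)/9 = -(D + D*(2 - D))/9 = -D/9 - D*(2 - D)/9)
z(n) = -4 + √7/5 (z(n) = -4 + √(2 + 5)/5 = -4 + √7/5)
h(I) = 2/(-9 + √7/5) (h(I) = 2/((-4 + √7/5) - 5) = 2/(-9 + √7/5))
h(R(2))*(-6*18) = (-225/1009 - 5*√7/1009)*(-6*18) = (-225/1009 - 5*√7/1009)*(-108) = 24300/1009 + 540*√7/1009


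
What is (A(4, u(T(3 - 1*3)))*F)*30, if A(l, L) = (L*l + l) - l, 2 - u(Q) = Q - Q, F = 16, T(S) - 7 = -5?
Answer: 3840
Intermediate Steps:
T(S) = 2 (T(S) = 7 - 5 = 2)
u(Q) = 2 (u(Q) = 2 - (Q - Q) = 2 - 1*0 = 2 + 0 = 2)
A(l, L) = L*l (A(l, L) = (l + L*l) - l = L*l)
(A(4, u(T(3 - 1*3)))*F)*30 = ((2*4)*16)*30 = (8*16)*30 = 128*30 = 3840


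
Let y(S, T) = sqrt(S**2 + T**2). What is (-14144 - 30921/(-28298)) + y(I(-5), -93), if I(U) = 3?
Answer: -400215991/28298 + 3*sqrt(962) ≈ -14050.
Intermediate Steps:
(-14144 - 30921/(-28298)) + y(I(-5), -93) = (-14144 - 30921/(-28298)) + sqrt(3**2 + (-93)**2) = (-14144 - 30921*(-1/28298)) + sqrt(9 + 8649) = (-14144 + 30921/28298) + sqrt(8658) = -400215991/28298 + 3*sqrt(962)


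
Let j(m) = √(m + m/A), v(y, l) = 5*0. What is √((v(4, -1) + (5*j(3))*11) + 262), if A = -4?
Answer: √1378/2 ≈ 18.561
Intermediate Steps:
v(y, l) = 0
j(m) = √3*√m/2 (j(m) = √(m + m/(-4)) = √(m + m*(-¼)) = √(m - m/4) = √(3*m/4) = √3*√m/2)
√((v(4, -1) + (5*j(3))*11) + 262) = √((0 + (5*(√3*√3/2))*11) + 262) = √((0 + (5*(3/2))*11) + 262) = √((0 + (15/2)*11) + 262) = √((0 + 165/2) + 262) = √(165/2 + 262) = √(689/2) = √1378/2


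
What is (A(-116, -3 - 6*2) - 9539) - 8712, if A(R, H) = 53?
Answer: -18198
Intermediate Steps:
(A(-116, -3 - 6*2) - 9539) - 8712 = (53 - 9539) - 8712 = -9486 - 8712 = -18198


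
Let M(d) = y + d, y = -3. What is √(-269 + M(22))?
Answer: 5*I*√10 ≈ 15.811*I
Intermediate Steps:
M(d) = -3 + d
√(-269 + M(22)) = √(-269 + (-3 + 22)) = √(-269 + 19) = √(-250) = 5*I*√10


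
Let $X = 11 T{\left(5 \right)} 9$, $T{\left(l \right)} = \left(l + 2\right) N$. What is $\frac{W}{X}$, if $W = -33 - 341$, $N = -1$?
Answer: $\frac{34}{63} \approx 0.53968$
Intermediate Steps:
$T{\left(l \right)} = -2 - l$ ($T{\left(l \right)} = \left(l + 2\right) \left(-1\right) = \left(2 + l\right) \left(-1\right) = -2 - l$)
$W = -374$ ($W = -33 - 341 = -374$)
$X = -693$ ($X = 11 \left(-2 - 5\right) 9 = 11 \left(-7\right) 9 = \left(-77\right) 9 = -693$)
$\frac{W}{X} = - \frac{374}{-693} = \left(-374\right) \left(- \frac{1}{693}\right) = \frac{34}{63}$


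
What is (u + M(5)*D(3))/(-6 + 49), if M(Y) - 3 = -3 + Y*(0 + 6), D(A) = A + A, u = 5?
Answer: 185/43 ≈ 4.3023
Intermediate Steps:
D(A) = 2*A
M(Y) = 6*Y (M(Y) = 3 + (-3 + Y*(0 + 6)) = 3 + (-3 + Y*6) = 3 + (-3 + 6*Y) = 6*Y)
(u + M(5)*D(3))/(-6 + 49) = (5 + (6*5)*(2*3))/(-6 + 49) = (5 + 30*6)/43 = (5 + 180)*(1/43) = 185*(1/43) = 185/43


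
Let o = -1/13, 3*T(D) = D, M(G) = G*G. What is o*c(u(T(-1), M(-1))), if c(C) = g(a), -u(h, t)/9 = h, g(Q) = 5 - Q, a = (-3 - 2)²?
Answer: 20/13 ≈ 1.5385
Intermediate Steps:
M(G) = G²
T(D) = D/3
a = 25 (a = (-5)² = 25)
u(h, t) = -9*h
c(C) = -20 (c(C) = 5 - 1*25 = 5 - 25 = -20)
o = -1/13 (o = -1*1/13 = -1/13 ≈ -0.076923)
o*c(u(T(-1), M(-1))) = -1/13*(-20) = 20/13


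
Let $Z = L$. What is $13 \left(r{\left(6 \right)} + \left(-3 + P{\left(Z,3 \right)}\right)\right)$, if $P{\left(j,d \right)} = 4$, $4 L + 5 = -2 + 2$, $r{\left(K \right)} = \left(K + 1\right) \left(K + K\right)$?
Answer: $1105$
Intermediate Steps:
$r{\left(K \right)} = 2 K \left(1 + K\right)$ ($r{\left(K \right)} = \left(1 + K\right) 2 K = 2 K \left(1 + K\right)$)
$L = - \frac{5}{4}$ ($L = - \frac{5}{4} + \frac{-2 + 2}{4} = - \frac{5}{4} + \frac{1}{4} \cdot 0 = - \frac{5}{4} + 0 = - \frac{5}{4} \approx -1.25$)
$Z = - \frac{5}{4} \approx -1.25$
$13 \left(r{\left(6 \right)} + \left(-3 + P{\left(Z,3 \right)}\right)\right) = 13 \left(2 \cdot 6 \left(1 + 6\right) + \left(-3 + 4\right)\right) = 13 \left(2 \cdot 6 \cdot 7 + 1\right) = 13 \left(84 + 1\right) = 13 \cdot 85 = 1105$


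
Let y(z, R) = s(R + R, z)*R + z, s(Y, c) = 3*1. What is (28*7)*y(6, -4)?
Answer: -1176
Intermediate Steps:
s(Y, c) = 3
y(z, R) = z + 3*R (y(z, R) = 3*R + z = z + 3*R)
(28*7)*y(6, -4) = (28*7)*(6 + 3*(-4)) = 196*(6 - 12) = 196*(-6) = -1176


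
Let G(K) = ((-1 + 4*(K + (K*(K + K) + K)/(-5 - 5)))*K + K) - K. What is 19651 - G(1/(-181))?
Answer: 582626534888/29648705 ≈ 19651.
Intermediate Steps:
G(K) = K*(-1 - 4*K²/5 + 18*K/5) (G(K) = ((-1 + 4*(K + (K*(2*K) + K)/(-10)))*K + K) - K = ((-1 + 4*(K + (2*K² + K)*(-⅒)))*K + K) - K = ((-1 + 4*(K + (K + 2*K²)*(-⅒)))*K + K) - K = ((-1 + 4*(K + (-K²/5 - K/10)))*K + K) - K = ((-1 + 4*(-K²/5 + 9*K/10))*K + K) - K = ((-1 + (-4*K²/5 + 18*K/5))*K + K) - K = ((-1 - 4*K²/5 + 18*K/5)*K + K) - K = (K*(-1 - 4*K²/5 + 18*K/5) + K) - K = (K + K*(-1 - 4*K²/5 + 18*K/5)) - K = K*(-1 - 4*K²/5 + 18*K/5))
19651 - G(1/(-181)) = 19651 - (-5 - 4*(1/(-181))² + 18/(-181))/(5*(-181)) = 19651 - (-1)*(-5 - 4*(-1/181)² + 18*(-1/181))/(5*181) = 19651 - (-1)*(-5 - 4*1/32761 - 18/181)/(5*181) = 19651 - (-1)*(-5 - 4/32761 - 18/181)/(5*181) = 19651 - (-1)*(-167067)/(5*181*32761) = 19651 - 1*167067/29648705 = 19651 - 167067/29648705 = 582626534888/29648705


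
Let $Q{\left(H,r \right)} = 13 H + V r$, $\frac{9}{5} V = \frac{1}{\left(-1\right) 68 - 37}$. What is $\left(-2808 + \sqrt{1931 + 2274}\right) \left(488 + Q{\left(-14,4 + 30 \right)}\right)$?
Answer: $- \frac{6011200}{7} + \frac{1676200 \sqrt{5}}{189} \approx -8.3891 \cdot 10^{5}$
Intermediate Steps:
$V = - \frac{1}{189}$ ($V = \frac{5}{9 \left(\left(-1\right) 68 - 37\right)} = \frac{5}{9 \left(-68 - 37\right)} = \frac{5}{9 \left(-105\right)} = \frac{5}{9} \left(- \frac{1}{105}\right) = - \frac{1}{189} \approx -0.005291$)
$Q{\left(H,r \right)} = 13 H - \frac{r}{189}$
$\left(-2808 + \sqrt{1931 + 2274}\right) \left(488 + Q{\left(-14,4 + 30 \right)}\right) = \left(-2808 + \sqrt{1931 + 2274}\right) \left(488 - \left(182 + \frac{4 + 30}{189}\right)\right) = \left(-2808 + \sqrt{4205}\right) \left(488 - \frac{34432}{189}\right) = \left(-2808 + 29 \sqrt{5}\right) \left(488 - \frac{34432}{189}\right) = \left(-2808 + 29 \sqrt{5}\right) \frac{57800}{189} = - \frac{6011200}{7} + \frac{1676200 \sqrt{5}}{189}$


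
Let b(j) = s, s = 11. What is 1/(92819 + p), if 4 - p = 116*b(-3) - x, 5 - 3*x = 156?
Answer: 3/274490 ≈ 1.0929e-5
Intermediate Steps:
x = -151/3 (x = 5/3 - ⅓*156 = 5/3 - 52 = -151/3 ≈ -50.333)
b(j) = 11
p = -3967/3 (p = 4 - (116*11 - 1*(-151/3)) = 4 - (1276 + 151/3) = 4 - 1*3979/3 = 4 - 3979/3 = -3967/3 ≈ -1322.3)
1/(92819 + p) = 1/(92819 - 3967/3) = 1/(274490/3) = 3/274490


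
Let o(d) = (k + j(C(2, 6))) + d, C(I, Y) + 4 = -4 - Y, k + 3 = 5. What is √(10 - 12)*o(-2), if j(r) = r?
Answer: -14*I*√2 ≈ -19.799*I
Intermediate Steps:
k = 2 (k = -3 + 5 = 2)
C(I, Y) = -8 - Y (C(I, Y) = -4 + (-4 - Y) = -8 - Y)
o(d) = -12 + d (o(d) = (2 + (-8 - 1*6)) + d = (2 + (-8 - 6)) + d = (2 - 14) + d = -12 + d)
√(10 - 12)*o(-2) = √(10 - 12)*(-12 - 2) = √(-2)*(-14) = (I*√2)*(-14) = -14*I*√2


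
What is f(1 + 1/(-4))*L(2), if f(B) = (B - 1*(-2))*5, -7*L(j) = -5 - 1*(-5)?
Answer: 0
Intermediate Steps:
L(j) = 0 (L(j) = -(-5 - 1*(-5))/7 = -(-5 + 5)/7 = -⅐*0 = 0)
f(B) = 10 + 5*B (f(B) = (B + 2)*5 = (2 + B)*5 = 10 + 5*B)
f(1 + 1/(-4))*L(2) = (10 + 5*(1 + 1/(-4)))*0 = (10 + 5*(1 - ¼))*0 = (10 + 5*(¾))*0 = (10 + 15/4)*0 = (55/4)*0 = 0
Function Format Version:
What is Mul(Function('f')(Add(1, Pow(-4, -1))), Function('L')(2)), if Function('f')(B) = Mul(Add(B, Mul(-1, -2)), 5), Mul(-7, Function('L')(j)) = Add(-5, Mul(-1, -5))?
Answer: 0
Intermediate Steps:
Function('L')(j) = 0 (Function('L')(j) = Mul(Rational(-1, 7), Add(-5, Mul(-1, -5))) = Mul(Rational(-1, 7), Add(-5, 5)) = Mul(Rational(-1, 7), 0) = 0)
Function('f')(B) = Add(10, Mul(5, B)) (Function('f')(B) = Mul(Add(B, 2), 5) = Mul(Add(2, B), 5) = Add(10, Mul(5, B)))
Mul(Function('f')(Add(1, Pow(-4, -1))), Function('L')(2)) = Mul(Add(10, Mul(5, Add(1, Pow(-4, -1)))), 0) = Mul(Add(10, Mul(5, Add(1, Rational(-1, 4)))), 0) = Mul(Add(10, Mul(5, Rational(3, 4))), 0) = Mul(Add(10, Rational(15, 4)), 0) = Mul(Rational(55, 4), 0) = 0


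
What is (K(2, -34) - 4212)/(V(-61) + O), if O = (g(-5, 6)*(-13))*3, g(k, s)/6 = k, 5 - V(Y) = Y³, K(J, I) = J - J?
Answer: -351/19013 ≈ -0.018461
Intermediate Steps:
K(J, I) = 0
V(Y) = 5 - Y³
g(k, s) = 6*k
O = 1170 (O = ((6*(-5))*(-13))*3 = -30*(-13)*3 = 390*3 = 1170)
(K(2, -34) - 4212)/(V(-61) + O) = (0 - 4212)/((5 - 1*(-61)³) + 1170) = -4212/((5 - 1*(-226981)) + 1170) = -4212/((5 + 226981) + 1170) = -4212/(226986 + 1170) = -4212/228156 = -4212*1/228156 = -351/19013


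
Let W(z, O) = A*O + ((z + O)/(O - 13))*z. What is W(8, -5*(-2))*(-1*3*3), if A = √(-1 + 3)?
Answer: 432 - 90*√2 ≈ 304.72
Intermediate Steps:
A = √2 ≈ 1.4142
W(z, O) = O*√2 + z*(O + z)/(-13 + O) (W(z, O) = √2*O + ((z + O)/(O - 13))*z = O*√2 + ((O + z)/(-13 + O))*z = O*√2 + z*(O + z)/(-13 + O))
W(8, -5*(-2))*(-1*3*3) = ((8² - 5*(-2)*8 + √2*(-5*(-2))² - 13*(-5*(-2))*√2)/(-13 - 5*(-2)))*(-1*3*3) = ((64 + 10*8 + √2*10² - 13*10*√2)/(-13 + 10))*(-3*3) = ((64 + 80 + √2*100 - 130*√2)/(-3))*(-9) = -(64 + 80 + 100*√2 - 130*√2)/3*(-9) = -(144 - 30*√2)/3*(-9) = (-48 + 10*√2)*(-9) = 432 - 90*√2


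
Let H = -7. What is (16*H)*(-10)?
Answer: 1120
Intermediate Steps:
(16*H)*(-10) = (16*(-7))*(-10) = -112*(-10) = 1120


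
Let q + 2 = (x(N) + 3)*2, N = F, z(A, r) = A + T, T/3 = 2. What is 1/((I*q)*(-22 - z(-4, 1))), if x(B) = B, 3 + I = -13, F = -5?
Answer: -1/2304 ≈ -0.00043403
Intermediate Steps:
I = -16 (I = -3 - 13 = -16)
T = 6 (T = 3*2 = 6)
z(A, r) = 6 + A (z(A, r) = A + 6 = 6 + A)
N = -5
q = -6 (q = -2 + (-5 + 3)*2 = -2 - 2*2 = -2 - 4 = -6)
1/((I*q)*(-22 - z(-4, 1))) = 1/((-16*(-6))*(-22 - (6 - 4))) = 1/(96*(-22 - 1*2)) = 1/(96*(-22 - 2)) = 1/(96*(-24)) = 1/(-2304) = -1/2304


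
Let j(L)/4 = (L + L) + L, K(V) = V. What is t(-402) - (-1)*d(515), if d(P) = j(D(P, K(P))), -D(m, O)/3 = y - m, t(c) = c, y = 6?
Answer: 17922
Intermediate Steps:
D(m, O) = -18 + 3*m (D(m, O) = -3*(6 - m) = -18 + 3*m)
j(L) = 12*L (j(L) = 4*((L + L) + L) = 4*(2*L + L) = 4*(3*L) = 12*L)
d(P) = -216 + 36*P (d(P) = 12*(-18 + 3*P) = -216 + 36*P)
t(-402) - (-1)*d(515) = -402 - (-1)*(-216 + 36*515) = -402 - (-1)*(-216 + 18540) = -402 - (-1)*18324 = -402 - 1*(-18324) = -402 + 18324 = 17922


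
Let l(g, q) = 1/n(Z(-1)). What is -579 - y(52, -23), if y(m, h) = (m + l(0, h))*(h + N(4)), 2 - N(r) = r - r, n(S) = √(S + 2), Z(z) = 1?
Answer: 513 + 7*√3 ≈ 525.12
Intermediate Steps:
n(S) = √(2 + S)
l(g, q) = √3/3 (l(g, q) = 1/(√(2 + 1)) = 1/(√3) = √3/3)
N(r) = 2 (N(r) = 2 - (r - r) = 2 - 1*0 = 2 + 0 = 2)
y(m, h) = (2 + h)*(m + √3/3) (y(m, h) = (m + √3/3)*(h + 2) = (m + √3/3)*(2 + h) = (2 + h)*(m + √3/3))
-579 - y(52, -23) = -579 - (2*52 + 2*√3/3 - 23*52 + (⅓)*(-23)*√3) = -579 - (104 + 2*√3/3 - 1196 - 23*√3/3) = -579 - (-1092 - 7*√3) = -579 + (1092 + 7*√3) = 513 + 7*√3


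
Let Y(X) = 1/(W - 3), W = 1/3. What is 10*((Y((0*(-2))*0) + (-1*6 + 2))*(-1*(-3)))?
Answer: -525/4 ≈ -131.25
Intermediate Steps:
W = ⅓ ≈ 0.33333
Y(X) = -3/8 (Y(X) = 1/(⅓ - 3) = 1/(-8/3) = -3/8)
10*((Y((0*(-2))*0) + (-1*6 + 2))*(-1*(-3))) = 10*((-3/8 + (-1*6 + 2))*(-1*(-3))) = 10*((-3/8 + (-6 + 2))*3) = 10*((-3/8 - 4)*3) = 10*(-35/8*3) = 10*(-105/8) = -525/4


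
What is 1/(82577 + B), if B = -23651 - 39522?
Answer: 1/19404 ≈ 5.1536e-5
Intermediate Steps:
B = -63173
1/(82577 + B) = 1/(82577 - 63173) = 1/19404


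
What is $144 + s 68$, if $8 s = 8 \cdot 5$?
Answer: $484$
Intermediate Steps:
$s = 5$ ($s = \frac{8 \cdot 5}{8} = \frac{1}{8} \cdot 40 = 5$)
$144 + s 68 = 144 + 5 \cdot 68 = 144 + 340 = 484$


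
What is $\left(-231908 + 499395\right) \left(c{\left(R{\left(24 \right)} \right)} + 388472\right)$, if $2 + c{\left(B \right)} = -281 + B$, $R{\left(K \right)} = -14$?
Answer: $103831766225$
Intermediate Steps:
$c{\left(B \right)} = -283 + B$ ($c{\left(B \right)} = -2 + \left(-281 + B\right) = -283 + B$)
$\left(-231908 + 499395\right) \left(c{\left(R{\left(24 \right)} \right)} + 388472\right) = \left(-231908 + 499395\right) \left(\left(-283 - 14\right) + 388472\right) = 267487 \left(-297 + 388472\right) = 267487 \cdot 388175 = 103831766225$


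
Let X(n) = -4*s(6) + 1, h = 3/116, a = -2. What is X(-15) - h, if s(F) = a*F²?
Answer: 33521/116 ≈ 288.97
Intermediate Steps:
s(F) = -2*F²
h = 3/116 (h = (1/116)*3 = 3/116 ≈ 0.025862)
X(n) = 289 (X(n) = -(-8)*6² + 1 = -(-8)*36 + 1 = -4*(-72) + 1 = 288 + 1 = 289)
X(-15) - h = 289 - 1*3/116 = 289 - 3/116 = 33521/116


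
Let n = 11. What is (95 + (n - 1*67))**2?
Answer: 1521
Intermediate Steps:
(95 + (n - 1*67))**2 = (95 + (11 - 1*67))**2 = (95 + (11 - 67))**2 = (95 - 56)**2 = 39**2 = 1521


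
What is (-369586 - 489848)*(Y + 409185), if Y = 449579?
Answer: -738050979576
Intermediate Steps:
(-369586 - 489848)*(Y + 409185) = (-369586 - 489848)*(449579 + 409185) = -859434*858764 = -738050979576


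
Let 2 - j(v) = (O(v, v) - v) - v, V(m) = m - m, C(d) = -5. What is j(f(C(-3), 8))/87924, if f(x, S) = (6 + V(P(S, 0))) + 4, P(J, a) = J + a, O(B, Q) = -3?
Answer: 25/87924 ≈ 0.00028434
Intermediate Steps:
V(m) = 0
f(x, S) = 10 (f(x, S) = (6 + 0) + 4 = 6 + 4 = 10)
j(v) = 5 + 2*v (j(v) = 2 - ((-3 - v) - v) = 2 - (-3 - 2*v) = 2 + (3 + 2*v) = 5 + 2*v)
j(f(C(-3), 8))/87924 = (5 + 2*10)/87924 = (5 + 20)*(1/87924) = 25*(1/87924) = 25/87924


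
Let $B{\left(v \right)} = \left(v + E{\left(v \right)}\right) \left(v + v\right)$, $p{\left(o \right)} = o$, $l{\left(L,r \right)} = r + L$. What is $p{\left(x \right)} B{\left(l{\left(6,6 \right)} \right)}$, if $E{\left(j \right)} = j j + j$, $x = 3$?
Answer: $12096$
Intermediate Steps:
$l{\left(L,r \right)} = L + r$
$E{\left(j \right)} = j + j^{2}$ ($E{\left(j \right)} = j^{2} + j = j + j^{2}$)
$B{\left(v \right)} = 2 v \left(v + v \left(1 + v\right)\right)$ ($B{\left(v \right)} = \left(v + v \left(1 + v\right)\right) \left(v + v\right) = \left(v + v \left(1 + v\right)\right) 2 v = 2 v \left(v + v \left(1 + v\right)\right)$)
$p{\left(x \right)} B{\left(l{\left(6,6 \right)} \right)} = 3 \cdot 2 \left(6 + 6\right)^{2} \left(2 + \left(6 + 6\right)\right) = 3 \cdot 2 \cdot 12^{2} \left(2 + 12\right) = 3 \cdot 2 \cdot 144 \cdot 14 = 3 \cdot 4032 = 12096$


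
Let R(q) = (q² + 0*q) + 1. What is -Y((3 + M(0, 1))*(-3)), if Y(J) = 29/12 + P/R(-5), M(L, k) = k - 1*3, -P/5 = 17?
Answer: 133/156 ≈ 0.85256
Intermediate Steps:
P = -85 (P = -5*17 = -85)
M(L, k) = -3 + k (M(L, k) = k - 3 = -3 + k)
R(q) = 1 + q² (R(q) = (q² + 0) + 1 = q² + 1 = 1 + q²)
Y(J) = -133/156 (Y(J) = 29/12 - 85/(1 + (-5)²) = 29*(1/12) - 85/(1 + 25) = 29/12 - 85/26 = -133/156)
-Y((3 + M(0, 1))*(-3)) = -1*(-133/156) = 133/156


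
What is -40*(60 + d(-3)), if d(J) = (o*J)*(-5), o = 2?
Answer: -3600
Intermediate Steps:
d(J) = -10*J (d(J) = (2*J)*(-5) = -10*J)
-40*(60 + d(-3)) = -40*(60 - 10*(-3)) = -40*(60 + 30) = -40*90 = -3600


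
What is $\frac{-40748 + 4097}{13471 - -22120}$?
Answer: $- \frac{36651}{35591} \approx -1.0298$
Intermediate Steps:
$\frac{-40748 + 4097}{13471 - -22120} = - \frac{36651}{13471 + 22120} = - \frac{36651}{35591}$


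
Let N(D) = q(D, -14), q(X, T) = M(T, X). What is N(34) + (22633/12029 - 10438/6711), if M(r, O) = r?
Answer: -1103841305/80726619 ≈ -13.674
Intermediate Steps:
q(X, T) = T
N(D) = -14
N(34) + (22633/12029 - 10438/6711) = -14 + (22633/12029 - 10438/6711) = -14 + 26331361/80726619 = -1103841305/80726619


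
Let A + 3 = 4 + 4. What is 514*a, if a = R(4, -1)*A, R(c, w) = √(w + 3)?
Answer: 2570*√2 ≈ 3634.5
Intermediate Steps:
A = 5 (A = -3 + (4 + 4) = -3 + 8 = 5)
R(c, w) = √(3 + w)
a = 5*√2 (a = √(3 - 1)*5 = √2*5 = 5*√2 ≈ 7.0711)
514*a = 514*(5*√2) = 2570*√2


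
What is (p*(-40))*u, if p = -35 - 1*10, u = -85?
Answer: -153000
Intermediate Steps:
p = -45 (p = -35 - 10 = -45)
(p*(-40))*u = -45*(-40)*(-85) = 1800*(-85) = -153000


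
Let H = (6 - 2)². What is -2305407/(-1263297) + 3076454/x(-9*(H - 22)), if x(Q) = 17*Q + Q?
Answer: 648119327407/204654114 ≈ 3166.9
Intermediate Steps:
H = 16 (H = 4² = 16)
x(Q) = 18*Q
-2305407/(-1263297) + 3076454/x(-9*(H - 22)) = -2305407/(-1263297) + 3076454/((18*(-9*(16 - 22)))) = -2305407*(-1/1263297) + 3076454/((18*(-9*(-6)))) = 768469/421099 + 3076454/((18*54)) = 768469/421099 + 3076454/972 = 768469/421099 + 3076454*(1/972) = 768469/421099 + 1538227/486 = 648119327407/204654114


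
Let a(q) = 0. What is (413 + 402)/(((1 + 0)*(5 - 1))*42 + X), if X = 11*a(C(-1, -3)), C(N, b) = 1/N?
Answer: 815/168 ≈ 4.8512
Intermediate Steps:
X = 0 (X = 11*0 = 0)
(413 + 402)/(((1 + 0)*(5 - 1))*42 + X) = (413 + 402)/(((1 + 0)*(5 - 1))*42 + 0) = 815/((1*4)*42 + 0) = 815/(4*42 + 0) = 815/(168 + 0) = 815/168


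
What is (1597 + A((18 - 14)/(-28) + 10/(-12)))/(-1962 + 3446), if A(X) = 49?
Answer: 823/742 ≈ 1.1092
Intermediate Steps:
(1597 + A((18 - 14)/(-28) + 10/(-12)))/(-1962 + 3446) = (1597 + 49)/(-1962 + 3446) = 1646/1484 = 1646*(1/1484) = 823/742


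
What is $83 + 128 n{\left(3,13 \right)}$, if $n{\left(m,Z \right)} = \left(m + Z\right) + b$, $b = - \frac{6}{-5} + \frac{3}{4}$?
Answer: $\frac{11903}{5} \approx 2380.6$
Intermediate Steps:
$b = \frac{39}{20}$ ($b = \left(-6\right) \left(- \frac{1}{5}\right) + 3 \cdot \frac{1}{4} = \frac{6}{5} + \frac{3}{4} = \frac{39}{20} \approx 1.95$)
$n{\left(m,Z \right)} = \frac{39}{20} + Z + m$ ($n{\left(m,Z \right)} = \left(m + Z\right) + \frac{39}{20} = \left(Z + m\right) + \frac{39}{20} = \frac{39}{20} + Z + m$)
$83 + 128 n{\left(3,13 \right)} = 83 + 128 \left(\frac{39}{20} + 13 + 3\right) = 83 + 128 \cdot \frac{359}{20} = 83 + \frac{11488}{5} = \frac{11903}{5}$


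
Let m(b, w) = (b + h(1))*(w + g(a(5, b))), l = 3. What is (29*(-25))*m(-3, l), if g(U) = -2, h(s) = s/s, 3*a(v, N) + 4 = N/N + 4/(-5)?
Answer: 1450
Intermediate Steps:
a(v, N) = -19/15 (a(v, N) = -4/3 + (N/N + 4/(-5))/3 = -4/3 + (1 + 4*(-⅕))/3 = -4/3 + (1 - ⅘)/3 = -4/3 + (⅓)*(⅕) = -4/3 + 1/15 = -19/15)
h(s) = 1
m(b, w) = (1 + b)*(-2 + w) (m(b, w) = (b + 1)*(w - 2) = (1 + b)*(-2 + w))
(29*(-25))*m(-3, l) = (29*(-25))*(-2 + 3 - 2*(-3) - 3*3) = -725*(-2 + 3 + 6 - 9) = -725*(-2) = 1450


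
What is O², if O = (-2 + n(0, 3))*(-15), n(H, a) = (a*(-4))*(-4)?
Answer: 476100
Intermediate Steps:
n(H, a) = 16*a (n(H, a) = -4*a*(-4) = 16*a)
O = -690 (O = (-2 + 16*3)*(-15) = (-2 + 48)*(-15) = 46*(-15) = -690)
O² = (-690)² = 476100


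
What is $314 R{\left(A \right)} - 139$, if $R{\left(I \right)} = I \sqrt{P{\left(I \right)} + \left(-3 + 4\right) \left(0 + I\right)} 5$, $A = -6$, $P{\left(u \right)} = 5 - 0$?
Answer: $-139 - 9420 i \approx -139.0 - 9420.0 i$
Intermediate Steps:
$P{\left(u \right)} = 5$ ($P{\left(u \right)} = 5 + 0 = 5$)
$R{\left(I \right)} = 5 I \sqrt{5 + I}$ ($R{\left(I \right)} = I \sqrt{5 + \left(-3 + 4\right) \left(0 + I\right)} 5 = I \sqrt{5 + 1 I} 5 = I \sqrt{5 + I} 5 = 5 I \sqrt{5 + I}$)
$314 R{\left(A \right)} - 139 = 314 \cdot 5 \left(-6\right) \sqrt{5 - 6} - 139 = 314 \cdot 5 \left(-6\right) \sqrt{-1} - 139 = 314 \cdot 5 \left(-6\right) i - 139 = 314 \left(- 30 i\right) - 139 = - 9420 i - 139 = -139 - 9420 i$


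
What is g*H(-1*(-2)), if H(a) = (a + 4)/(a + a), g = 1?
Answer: 3/2 ≈ 1.5000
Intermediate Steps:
H(a) = (4 + a)/(2*a) (H(a) = (4 + a)/((2*a)) = (4 + a)*(1/(2*a)) = (4 + a)/(2*a))
g*H(-1*(-2)) = 1*((4 - 1*(-2))/(2*((-1*(-2))))) = 1*((½)*(4 + 2)/2) = 1*((½)*(½)*6) = 1*(3/2) = 3/2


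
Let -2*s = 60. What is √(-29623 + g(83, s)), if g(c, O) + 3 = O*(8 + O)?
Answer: I*√28966 ≈ 170.19*I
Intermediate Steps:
s = -30 (s = -½*60 = -30)
g(c, O) = -3 + O*(8 + O)
√(-29623 + g(83, s)) = √(-29623 + (-3 + (-30)² + 8*(-30))) = √(-29623 + (-3 + 900 - 240)) = √(-29623 + 657) = √(-28966) = I*√28966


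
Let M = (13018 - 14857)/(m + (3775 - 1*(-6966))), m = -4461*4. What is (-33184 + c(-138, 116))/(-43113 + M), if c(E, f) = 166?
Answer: 39087809/51038300 ≈ 0.76585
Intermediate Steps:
m = -17844
M = 1839/7103 (M = (13018 - 14857)/(-17844 + (3775 - 1*(-6966))) = -1839/(-17844 + (3775 + 6966)) = -1839/(-17844 + 10741) = -1839/(-7103) = -1839*(-1/7103) = 1839/7103 ≈ 0.25890)
(-33184 + c(-138, 116))/(-43113 + M) = (-33184 + 166)/(-43113 + 1839/7103) = -33018/(-306229800/7103) = -33018*(-7103/306229800) = 39087809/51038300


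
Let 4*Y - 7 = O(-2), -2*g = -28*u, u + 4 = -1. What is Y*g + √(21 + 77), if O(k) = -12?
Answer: 175/2 + 7*√2 ≈ 97.400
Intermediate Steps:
u = -5 (u = -4 - 1 = -5)
g = -70 (g = -(-14)*(-5) = -½*140 = -70)
Y = -5/4 (Y = 7/4 + (¼)*(-12) = 7/4 - 3 = -5/4 ≈ -1.2500)
Y*g + √(21 + 77) = -5/4*(-70) + √(21 + 77) = 175/2 + √98 = 175/2 + 7*√2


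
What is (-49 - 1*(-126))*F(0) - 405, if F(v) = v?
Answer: -405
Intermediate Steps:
(-49 - 1*(-126))*F(0) - 405 = (-49 - 1*(-126))*0 - 405 = (-49 + 126)*0 - 405 = 77*0 - 405 = 0 - 405 = -405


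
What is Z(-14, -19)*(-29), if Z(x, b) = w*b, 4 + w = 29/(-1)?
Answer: -18183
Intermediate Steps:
w = -33 (w = -4 + 29/(-1) = -4 + 29*(-1) = -4 - 29 = -33)
Z(x, b) = -33*b
Z(-14, -19)*(-29) = -33*(-19)*(-29) = 627*(-29) = -18183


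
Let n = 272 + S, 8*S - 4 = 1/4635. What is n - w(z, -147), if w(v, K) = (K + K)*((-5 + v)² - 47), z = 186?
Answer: 356642429581/37080 ≈ 9.6182e+6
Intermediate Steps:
S = 18541/37080 (S = ½ + (⅛)/4635 = ½ + (⅛)*(1/4635) = ½ + 1/37080 = 18541/37080 ≈ 0.50003)
w(v, K) = 2*K*(-47 + (-5 + v)²) (w(v, K) = (2*K)*(-47 + (-5 + v)²) = 2*K*(-47 + (-5 + v)²))
n = 10104301/37080 (n = 272 + 18541/37080 = 10104301/37080 ≈ 272.50)
n - w(z, -147) = 10104301/37080 - 2*(-147)*(-47 + (-5 + 186)²) = 10104301/37080 - 2*(-147)*(-47 + 181²) = 10104301/37080 - 2*(-147)*(-47 + 32761) = 10104301/37080 - 2*(-147)*32714 = 10104301/37080 - 1*(-9617916) = 10104301/37080 + 9617916 = 356642429581/37080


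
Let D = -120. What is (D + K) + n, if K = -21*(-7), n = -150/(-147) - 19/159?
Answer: 217376/7791 ≈ 27.901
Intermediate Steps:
n = 7019/7791 (n = -150*(-1/147) - 19*1/159 = 50/49 - 19/159 = 7019/7791 ≈ 0.90091)
K = 147
(D + K) + n = (-120 + 147) + 7019/7791 = 27 + 7019/7791 = 217376/7791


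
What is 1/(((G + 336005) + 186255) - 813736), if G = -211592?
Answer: -1/503068 ≈ -1.9878e-6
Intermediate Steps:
1/(((G + 336005) + 186255) - 813736) = 1/(((-211592 + 336005) + 186255) - 813736) = 1/((124413 + 186255) - 813736) = 1/(310668 - 813736) = 1/(-503068) = -1/503068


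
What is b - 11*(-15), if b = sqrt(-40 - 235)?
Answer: 165 + 5*I*sqrt(11) ≈ 165.0 + 16.583*I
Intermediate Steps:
b = 5*I*sqrt(11) (b = sqrt(-275) = 5*I*sqrt(11) ≈ 16.583*I)
b - 11*(-15) = 5*I*sqrt(11) - 11*(-15) = 5*I*sqrt(11) - 1*(-165) = 5*I*sqrt(11) + 165 = 165 + 5*I*sqrt(11)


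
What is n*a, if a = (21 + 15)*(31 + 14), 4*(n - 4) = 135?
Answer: 61155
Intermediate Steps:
n = 151/4 (n = 4 + (1/4)*135 = 4 + 135/4 = 151/4 ≈ 37.750)
a = 1620 (a = 36*45 = 1620)
n*a = (151/4)*1620 = 61155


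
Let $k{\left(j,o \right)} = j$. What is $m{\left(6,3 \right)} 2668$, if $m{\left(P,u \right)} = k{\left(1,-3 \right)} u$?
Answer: $8004$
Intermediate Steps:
$m{\left(P,u \right)} = u$ ($m{\left(P,u \right)} = 1 u = u$)
$m{\left(6,3 \right)} 2668 = 3 \cdot 2668 = 8004$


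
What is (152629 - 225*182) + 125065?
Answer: 236744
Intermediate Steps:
(152629 - 225*182) + 125065 = (152629 - 40950) + 125065 = 111679 + 125065 = 236744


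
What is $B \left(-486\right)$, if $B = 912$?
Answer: $-443232$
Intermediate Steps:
$B \left(-486\right) = 912 \left(-486\right) = -443232$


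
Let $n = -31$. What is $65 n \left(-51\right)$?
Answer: $102765$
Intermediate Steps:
$65 n \left(-51\right) = 65 \left(-31\right) \left(-51\right) = \left(-2015\right) \left(-51\right) = 102765$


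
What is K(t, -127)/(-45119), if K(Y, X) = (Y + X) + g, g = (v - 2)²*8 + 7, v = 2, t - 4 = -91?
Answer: 207/45119 ≈ 0.0045879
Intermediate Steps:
t = -87 (t = 4 - 91 = -87)
g = 7 (g = (2 - 2)²*8 + 7 = 0²*8 + 7 = 0*8 + 7 = 0 + 7 = 7)
K(Y, X) = 7 + X + Y (K(Y, X) = (Y + X) + 7 = (X + Y) + 7 = 7 + X + Y)
K(t, -127)/(-45119) = (7 - 127 - 87)/(-45119) = -207*(-1/45119) = 207/45119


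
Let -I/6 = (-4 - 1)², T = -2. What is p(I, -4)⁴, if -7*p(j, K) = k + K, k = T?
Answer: 1296/2401 ≈ 0.53977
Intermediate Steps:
I = -150 (I = -6*(-4 - 1)² = -6*(-5)² = -6*25 = -150)
k = -2
p(j, K) = 2/7 - K/7 (p(j, K) = -(-2 + K)/7 = 2/7 - K/7)
p(I, -4)⁴ = (2/7 - ⅐*(-4))⁴ = (2/7 + 4/7)⁴ = (6/7)⁴ = 1296/2401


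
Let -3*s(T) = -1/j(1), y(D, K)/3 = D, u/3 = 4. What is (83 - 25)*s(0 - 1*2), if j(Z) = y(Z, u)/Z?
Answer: 58/9 ≈ 6.4444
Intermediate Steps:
u = 12 (u = 3*4 = 12)
y(D, K) = 3*D
j(Z) = 3 (j(Z) = (3*Z)/Z = 3)
s(T) = ⅑ (s(T) = -(-1)/(3*3) = -⅓*(-⅓) = ⅑)
(83 - 25)*s(0 - 1*2) = (83 - 25)*(⅑) = 58*(⅑) = 58/9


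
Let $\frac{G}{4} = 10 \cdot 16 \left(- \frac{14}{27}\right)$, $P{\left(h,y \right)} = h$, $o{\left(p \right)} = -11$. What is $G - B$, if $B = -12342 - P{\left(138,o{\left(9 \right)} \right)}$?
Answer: $\frac{328000}{27} \approx 12148.0$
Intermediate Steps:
$G = - \frac{8960}{27}$ ($G = 4 \cdot 10 \cdot 16 \left(- \frac{14}{27}\right) = 4 \cdot 160 \left(\left(-14\right) \frac{1}{27}\right) = 4 \cdot 160 \left(- \frac{14}{27}\right) = 4 \left(- \frac{2240}{27}\right) = - \frac{8960}{27} \approx -331.85$)
$B = -12480$ ($B = -12342 - 138 = -12480$)
$G - B = - \frac{8960}{27} - -12480 = - \frac{8960}{27} + 12480 = \frac{328000}{27}$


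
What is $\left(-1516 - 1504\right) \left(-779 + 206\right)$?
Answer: $1730460$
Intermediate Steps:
$\left(-1516 - 1504\right) \left(-779 + 206\right) = \left(-3020\right) \left(-573\right) = 1730460$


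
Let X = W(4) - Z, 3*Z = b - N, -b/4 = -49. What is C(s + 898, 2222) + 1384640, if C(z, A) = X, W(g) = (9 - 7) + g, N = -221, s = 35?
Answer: 1384507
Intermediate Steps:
b = 196 (b = -4*(-49) = 196)
W(g) = 2 + g
Z = 139 (Z = (196 - 1*(-221))/3 = (196 + 221)/3 = (⅓)*417 = 139)
X = -133 (X = (2 + 4) - 1*139 = 6 - 139 = -133)
C(z, A) = -133
C(s + 898, 2222) + 1384640 = -133 + 1384640 = 1384507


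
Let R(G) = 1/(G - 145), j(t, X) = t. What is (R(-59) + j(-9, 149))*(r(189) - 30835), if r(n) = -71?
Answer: 556611/2 ≈ 2.7831e+5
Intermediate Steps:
R(G) = 1/(-145 + G)
(R(-59) + j(-9, 149))*(r(189) - 30835) = (1/(-145 - 59) - 9)*(-71 - 30835) = (1/(-204) - 9)*(-30906) = (-1/204 - 9)*(-30906) = -1837/204*(-30906) = 556611/2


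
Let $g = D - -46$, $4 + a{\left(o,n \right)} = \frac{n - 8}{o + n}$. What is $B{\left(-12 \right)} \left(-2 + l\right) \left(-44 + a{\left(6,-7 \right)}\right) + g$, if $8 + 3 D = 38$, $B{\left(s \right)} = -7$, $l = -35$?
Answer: $-8491$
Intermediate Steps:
$a{\left(o,n \right)} = -4 + \frac{-8 + n}{n + o}$ ($a{\left(o,n \right)} = -4 + \frac{n - 8}{o + n} = -4 + \frac{-8 + n}{n + o}$)
$D = 10$ ($D = - \frac{8}{3} + \frac{1}{3} \cdot 38 = - \frac{8}{3} + \frac{38}{3} = 10$)
$g = 56$ ($g = 10 - -46 = 10 + 46 = 56$)
$B{\left(-12 \right)} \left(-2 + l\right) \left(-44 + a{\left(6,-7 \right)}\right) + g = - 7 \left(-2 - 35\right) \left(-44 + \frac{-8 - 24 - -21}{-7 + 6}\right) + 56 = - 7 \left(- 37 \left(-44 + \frac{-8 - 24 + 21}{-1}\right)\right) + 56 = - 7 \left(- 37 \left(-44 - -11\right)\right) + 56 = - 7 \left(- 37 \left(-44 + 11\right)\right) + 56 = - 7 \left(\left(-37\right) \left(-33\right)\right) + 56 = \left(-7\right) 1221 + 56 = -8547 + 56 = -8491$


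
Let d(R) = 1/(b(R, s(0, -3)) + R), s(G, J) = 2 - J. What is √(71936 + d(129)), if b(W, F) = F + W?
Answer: √4975741447/263 ≈ 268.21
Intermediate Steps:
d(R) = 1/(5 + 2*R) (d(R) = 1/(((2 - 1*(-3)) + R) + R) = 1/(((2 + 3) + R) + R) = 1/((5 + R) + R) = 1/(5 + 2*R))
√(71936 + d(129)) = √(71936 + 1/(5 + 2*129)) = √(71936 + 1/(5 + 258)) = √(71936 + 1/263) = √(18919169/263) = √4975741447/263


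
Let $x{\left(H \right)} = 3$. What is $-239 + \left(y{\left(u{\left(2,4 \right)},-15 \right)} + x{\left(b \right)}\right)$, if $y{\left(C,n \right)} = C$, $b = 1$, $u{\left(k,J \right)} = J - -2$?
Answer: $-230$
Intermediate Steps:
$u{\left(k,J \right)} = 2 + J$ ($u{\left(k,J \right)} = J + 2 = 2 + J$)
$-239 + \left(y{\left(u{\left(2,4 \right)},-15 \right)} + x{\left(b \right)}\right) = -239 + \left(\left(2 + 4\right) + 3\right) = -239 + \left(6 + 3\right) = -239 + 9 = -230$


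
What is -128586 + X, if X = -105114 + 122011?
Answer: -111689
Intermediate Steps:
X = 16897
-128586 + X = -128586 + 16897 = -111689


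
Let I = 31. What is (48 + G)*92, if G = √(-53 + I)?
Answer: 4416 + 92*I*√22 ≈ 4416.0 + 431.52*I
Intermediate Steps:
G = I*√22 (G = √(-53 + 31) = √(-22) = I*√22 ≈ 4.6904*I)
(48 + G)*92 = (48 + I*√22)*92 = 4416 + 92*I*√22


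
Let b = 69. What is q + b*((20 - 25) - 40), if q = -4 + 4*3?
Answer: -3097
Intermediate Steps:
q = 8 (q = -4 + 12 = 8)
q + b*((20 - 25) - 40) = 8 + 69*((20 - 25) - 40) = 8 + 69*(-5 - 40) = 8 + 69*(-45) = 8 - 3105 = -3097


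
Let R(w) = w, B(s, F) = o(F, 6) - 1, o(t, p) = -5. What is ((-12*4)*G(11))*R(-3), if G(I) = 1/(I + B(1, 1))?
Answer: 144/5 ≈ 28.800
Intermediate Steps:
B(s, F) = -6 (B(s, F) = -5 - 1 = -6)
G(I) = 1/(-6 + I) (G(I) = 1/(I - 6) = 1/(-6 + I))
((-12*4)*G(11))*R(-3) = ((-12*4)/(-6 + 11))*(-3) = -48/5*(-3) = 144/5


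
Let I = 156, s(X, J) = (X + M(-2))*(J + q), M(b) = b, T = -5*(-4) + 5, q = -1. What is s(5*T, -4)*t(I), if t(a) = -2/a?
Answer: 205/26 ≈ 7.8846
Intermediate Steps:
T = 25 (T = 20 + 5 = 25)
s(X, J) = (-1 + J)*(-2 + X) (s(X, J) = (X - 2)*(J - 1) = (-2 + X)*(-1 + J) = (-1 + J)*(-2 + X))
s(5*T, -4)*t(I) = (2 - 5*25 - 2*(-4) - 20*25)*(-2/156) = (2 - 1*125 + 8 - 4*125)*(-2*1/156) = (2 - 125 + 8 - 500)*(-1/78) = -615*(-1/78) = 205/26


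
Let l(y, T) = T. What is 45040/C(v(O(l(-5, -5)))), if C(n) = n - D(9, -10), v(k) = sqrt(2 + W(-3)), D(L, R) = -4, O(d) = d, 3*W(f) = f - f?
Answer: 90080/7 - 22520*sqrt(2)/7 ≈ 8318.8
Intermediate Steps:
W(f) = 0 (W(f) = (f - f)/3 = (1/3)*0 = 0)
v(k) = sqrt(2) (v(k) = sqrt(2 + 0) = sqrt(2))
C(n) = 4 + n (C(n) = n - 1*(-4) = n + 4 = 4 + n)
45040/C(v(O(l(-5, -5)))) = 45040/(4 + sqrt(2))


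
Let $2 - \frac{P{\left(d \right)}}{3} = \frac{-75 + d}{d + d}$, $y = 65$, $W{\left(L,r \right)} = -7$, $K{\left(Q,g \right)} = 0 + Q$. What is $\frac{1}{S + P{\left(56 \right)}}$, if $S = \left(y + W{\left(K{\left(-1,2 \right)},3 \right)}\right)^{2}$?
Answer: $\frac{112}{377497} \approx 0.00029669$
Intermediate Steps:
$K{\left(Q,g \right)} = Q$
$P{\left(d \right)} = 6 - \frac{3 \left(-75 + d\right)}{2 d}$ ($P{\left(d \right)} = 6 - 3 \frac{-75 + d}{d + d} = 6 - 3 \frac{-75 + d}{2 d} = 6 - \frac{3 \left(-75 + d\right)}{2 d}$)
$S = 3364$ ($S = \left(65 - 7\right)^{2} = 58^{2} = 3364$)
$\frac{1}{S + P{\left(56 \right)}} = \frac{1}{3364 + \frac{9 \left(25 + 56\right)}{2 \cdot 56}} = \frac{1}{3364 + \frac{9}{2} \cdot \frac{1}{56} \cdot 81} = \frac{1}{3364 + \frac{729}{112}} = \frac{1}{\frac{377497}{112}} = \frac{112}{377497}$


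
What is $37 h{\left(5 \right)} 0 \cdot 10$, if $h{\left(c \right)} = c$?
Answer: $0$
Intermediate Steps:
$37 h{\left(5 \right)} 0 \cdot 10 = 37 \cdot 5 \cdot 0 \cdot 10 = 185 \cdot 0 = 0$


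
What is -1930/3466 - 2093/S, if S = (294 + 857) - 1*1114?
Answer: -3662874/64121 ≈ -57.124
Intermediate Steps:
S = 37 (S = 1151 - 1114 = 37)
-1930/3466 - 2093/S = -1930/3466 - 2093/37 = -1930*1/3466 - 2093*1/37 = -965/1733 - 2093/37 = -3662874/64121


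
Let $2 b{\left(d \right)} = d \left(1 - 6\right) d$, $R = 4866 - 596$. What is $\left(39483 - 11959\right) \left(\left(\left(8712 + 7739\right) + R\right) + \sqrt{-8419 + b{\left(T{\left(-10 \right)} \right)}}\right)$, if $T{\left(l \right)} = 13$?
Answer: $570324804 + 13762 i \sqrt{35366} \approx 5.7032 \cdot 10^{8} + 2.5881 \cdot 10^{6} i$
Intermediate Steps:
$R = 4270$
$b{\left(d \right)} = - \frac{5 d^{2}}{2}$ ($b{\left(d \right)} = \frac{d \left(1 - 6\right) d}{2} = \frac{d \left(-5\right) d}{2} = \frac{- 5 d d}{2} = \frac{\left(-5\right) d^{2}}{2} = - \frac{5 d^{2}}{2}$)
$\left(39483 - 11959\right) \left(\left(\left(8712 + 7739\right) + R\right) + \sqrt{-8419 + b{\left(T{\left(-10 \right)} \right)}}\right) = \left(39483 - 11959\right) \left(\left(\left(8712 + 7739\right) + 4270\right) + \sqrt{-8419 - \frac{5 \cdot 13^{2}}{2}}\right) = 27524 \left(\left(16451 + 4270\right) + \sqrt{-8419 - \frac{845}{2}}\right) = 27524 \left(20721 + \sqrt{-8419 - \frac{845}{2}}\right) = 27524 \left(20721 + \sqrt{- \frac{17683}{2}}\right) = 27524 \left(20721 + \frac{i \sqrt{35366}}{2}\right) = 570324804 + 13762 i \sqrt{35366}$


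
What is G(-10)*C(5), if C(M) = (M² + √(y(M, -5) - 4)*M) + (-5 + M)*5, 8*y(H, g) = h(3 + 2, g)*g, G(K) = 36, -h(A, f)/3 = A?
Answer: 900 + 45*√86 ≈ 1317.3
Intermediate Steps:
h(A, f) = -3*A
y(H, g) = -15*g/8 (y(H, g) = ((-3*(3 + 2))*g)/8 = ((-3*5)*g)/8 = (-15*g)/8 = -15*g/8)
C(M) = -25 + M² + 5*M + M*√86/4 (C(M) = (M² + √(-15/8*(-5) - 4)*M) + (-5 + M)*5 = (M² + √(75/8 - 4)*M) + (-25 + 5*M) = (M² + √(43/8)*M) + (-25 + 5*M) = (M² + (√86/4)*M) + (-25 + 5*M) = (M² + M*√86/4) + (-25 + 5*M) = -25 + M² + 5*M + M*√86/4)
G(-10)*C(5) = 36*(-25 + 5² + 5*5 + (¼)*5*√86) = 36*(-25 + 25 + 25 + 5*√86/4) = 36*(25 + 5*√86/4) = 900 + 45*√86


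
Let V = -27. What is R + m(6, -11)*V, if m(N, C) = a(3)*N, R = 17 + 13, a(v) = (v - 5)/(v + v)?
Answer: 84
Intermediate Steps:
a(v) = (-5 + v)/(2*v) (a(v) = (-5 + v)/((2*v)) = (-5 + v)*(1/(2*v)) = (-5 + v)/(2*v))
R = 30
m(N, C) = -N/3 (m(N, C) = ((1/2)*(-5 + 3)/3)*N = ((1/2)*(1/3)*(-2))*N = -N/3)
R + m(6, -11)*V = 30 - 1/3*6*(-27) = 30 - 2*(-27) = 30 + 54 = 84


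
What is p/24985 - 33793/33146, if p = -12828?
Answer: -1269514993/828152810 ≈ -1.5329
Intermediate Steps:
p/24985 - 33793/33146 = -12828/24985 - 33793/33146 = -1269514993/828152810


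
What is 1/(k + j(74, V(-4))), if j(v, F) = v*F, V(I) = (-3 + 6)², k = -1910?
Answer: -1/1244 ≈ -0.00080386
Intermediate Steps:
V(I) = 9 (V(I) = 3² = 9)
j(v, F) = F*v
1/(k + j(74, V(-4))) = 1/(-1910 + 9*74) = 1/(-1910 + 666) = 1/(-1244) = -1/1244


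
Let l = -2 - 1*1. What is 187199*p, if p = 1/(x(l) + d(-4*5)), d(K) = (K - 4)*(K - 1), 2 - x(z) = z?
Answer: 187199/509 ≈ 367.78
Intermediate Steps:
l = -3 (l = -2 - 1 = -3)
x(z) = 2 - z
d(K) = (-1 + K)*(-4 + K) (d(K) = (-4 + K)*(-1 + K) = (-1 + K)*(-4 + K))
p = 1/509 (p = 1/((2 - 1*(-3)) + (4 + (-4*5)**2 - (-20)*5)) = 1/((2 + 3) + (4 + (-20)**2 - 5*(-20))) = 1/(5 + (4 + 400 + 100)) = 1/(5 + 504) = 1/509 ≈ 0.0019646)
187199*p = 187199*(1/509) = 187199/509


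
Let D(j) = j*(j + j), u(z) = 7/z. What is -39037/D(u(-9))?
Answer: -3161997/98 ≈ -32265.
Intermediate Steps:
D(j) = 2*j² (D(j) = j*(2*j) = 2*j²)
-39037/D(u(-9)) = -39037/(2*(7/(-9))²) = -39037/(2*(7*(-⅑))²) = -39037/(2*(-7/9)²) = -39037/(2*(49/81)) = -39037/98/81 = -39037*81/98 = -3161997/98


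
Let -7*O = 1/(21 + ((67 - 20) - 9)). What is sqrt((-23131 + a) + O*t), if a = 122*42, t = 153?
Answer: 2*I*sqrt(767874793)/413 ≈ 134.19*I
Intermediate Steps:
a = 5124
O = -1/413 (O = -1/(7*(21 + ((67 - 20) - 9))) = -1/(7*(21 + (47 - 9))) = -1/(7*(21 + 38)) = -1/7/59 = -1/7*1/59 = -1/413 ≈ -0.0024213)
sqrt((-23131 + a) + O*t) = sqrt((-23131 + 5124) - 1/413*153) = sqrt(-18007 - 153/413) = sqrt(-7437044/413) = 2*I*sqrt(767874793)/413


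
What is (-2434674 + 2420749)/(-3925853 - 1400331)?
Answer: 13925/5326184 ≈ 0.0026144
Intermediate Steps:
(-2434674 + 2420749)/(-3925853 - 1400331) = -13925/(-5326184) = -13925*(-1/5326184) = 13925/5326184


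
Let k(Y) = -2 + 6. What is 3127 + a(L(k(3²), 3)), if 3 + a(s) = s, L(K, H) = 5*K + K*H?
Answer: 3156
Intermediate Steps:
k(Y) = 4
L(K, H) = 5*K + H*K
a(s) = -3 + s
3127 + a(L(k(3²), 3)) = 3127 + (-3 + 4*(5 + 3)) = 3127 + (-3 + 4*8) = 3127 + (-3 + 32) = 3127 + 29 = 3156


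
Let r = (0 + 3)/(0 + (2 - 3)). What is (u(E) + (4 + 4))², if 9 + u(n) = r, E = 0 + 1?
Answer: 16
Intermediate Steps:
E = 1
r = -3 (r = 3/(0 - 1) = 3/(-1) = 3*(-1) = -3)
u(n) = -12 (u(n) = -9 - 3 = -12)
(u(E) + (4 + 4))² = (-12 + (4 + 4))² = (-12 + 8)² = (-4)² = 16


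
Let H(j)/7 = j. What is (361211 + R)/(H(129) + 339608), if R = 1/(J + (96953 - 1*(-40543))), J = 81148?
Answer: 78976617885/74450687084 ≈ 1.0608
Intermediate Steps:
H(j) = 7*j
R = 1/218644 (R = 1/(81148 + (96953 - 1*(-40543))) = 1/(81148 + (96953 + 40543)) = 1/(81148 + 137496) = 1/218644 ≈ 4.5736e-6)
(361211 + R)/(H(129) + 339608) = (361211 + 1/218644)/(7*129 + 339608) = 78976617885/(218644*(903 + 339608)) = (78976617885/218644)/340511 = (78976617885/218644)*(1/340511) = 78976617885/74450687084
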